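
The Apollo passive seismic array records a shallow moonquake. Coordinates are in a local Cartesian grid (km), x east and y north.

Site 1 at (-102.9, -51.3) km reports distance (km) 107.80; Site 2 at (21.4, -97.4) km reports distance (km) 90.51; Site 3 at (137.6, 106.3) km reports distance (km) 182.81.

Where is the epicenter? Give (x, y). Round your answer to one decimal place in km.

Circle about each station: (x + 102.9)² + (y + 51.3)² = 107.80²; (x − 21.4)² + (y + 97.4)² = 90.51²; (x − 137.6)² + (y − 106.3)² = 182.81².
Subtracting pairs of circle equations eliminates x²+y² and gives linear equations (the radical axes):
248.6 x − 92.2 y = 153.40
481.0 x + 315.2 y = -4785.31
Solving the 2×2 system: x ≈ -3.2, y ≈ -10.3 km.

(-3.2, -10.3)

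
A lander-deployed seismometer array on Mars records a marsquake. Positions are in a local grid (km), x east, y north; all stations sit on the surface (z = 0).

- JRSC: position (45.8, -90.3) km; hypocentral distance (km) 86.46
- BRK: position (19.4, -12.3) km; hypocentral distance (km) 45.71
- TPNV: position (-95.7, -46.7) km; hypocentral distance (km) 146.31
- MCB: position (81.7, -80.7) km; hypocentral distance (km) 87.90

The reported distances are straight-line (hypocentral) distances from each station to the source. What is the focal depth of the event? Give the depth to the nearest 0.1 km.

40.2 km

Each station gives a sphere (x−x_i)² + (y−y_i)² + z² = d_i² (stations at z=0).
Subtracting the JRSC sphere from BRK and TPNV: z² cancels, leaving linear equations in x and y:
-52.8 x + 156.0 y = -4338.15
-283.0 x + 87.2 y = -12843.63
Solving: x ≈ 41.102, y ≈ -13.897 km (keep extra digits for the depth step; rounded: 41.1, -13.9).
Then from the JRSC sphere: z² = 86.46² − (x − 45.8)² − (y + 90.3)² with x = 41.102, y = -13.897, so z ≈ 40.198 ≈ 40.2 km.
Check against MCB (with the unrounded solution): distance 87.90 ≈ 87.90 km. ✓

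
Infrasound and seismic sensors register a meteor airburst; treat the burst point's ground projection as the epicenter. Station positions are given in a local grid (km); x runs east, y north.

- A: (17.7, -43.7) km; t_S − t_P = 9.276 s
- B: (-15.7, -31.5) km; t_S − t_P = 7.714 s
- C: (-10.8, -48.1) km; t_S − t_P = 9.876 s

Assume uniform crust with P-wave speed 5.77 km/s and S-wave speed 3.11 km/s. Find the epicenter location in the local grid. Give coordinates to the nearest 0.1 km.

x ≈ 2.9 km, y ≈ 17.1 km

Distance from S−P lag: d = Δt · v_P v_S / (v_P − v_S) = Δt · (5.77·3.11)/(5.77−3.11) ≈ 6.7461·Δt.
So d_A = 62.58, d_B = 52.04, d_C = 66.62 km.
Circle about each station: (x − 17.7)² + (y + 43.7)² = 62.58²; (x + 15.7)² + (y + 31.5)² = 52.04²; (x + 10.8)² + (y + 48.1)² = 66.62².
Subtracting the A equation from the B and C equations removes the quadratic terms:
-66.8 x + 24.4 y = 223.85
-57.0 x − 8.8 y = -314.70
Solving the 2×2 system: x ≈ 2.9, y ≈ 17.1 km.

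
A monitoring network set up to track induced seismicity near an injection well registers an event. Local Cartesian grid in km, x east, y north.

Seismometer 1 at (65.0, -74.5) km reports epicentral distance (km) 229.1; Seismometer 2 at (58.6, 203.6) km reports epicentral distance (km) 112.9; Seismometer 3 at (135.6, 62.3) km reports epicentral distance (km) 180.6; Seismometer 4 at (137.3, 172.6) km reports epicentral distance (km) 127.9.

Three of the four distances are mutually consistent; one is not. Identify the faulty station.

Solve using three stations at a time. Using Seismometer 1, Seismometer 2, Seismometer 3 (subtract circle equations pairwise → linear system) gives (x, y) ≈ (-30.2, 133.9).
Distances from that point to each station vs reported:
  Seismometer 1: calculated 229.1 vs reported 229.1 → residual 0.0 km
  Seismometer 2: calculated 112.9 vs reported 112.9 → residual 0.0 km
  Seismometer 3: calculated 180.6 vs reported 180.6 → residual 0.0 km
  Seismometer 4: calculated 171.9 vs reported 127.9 → residual 44.0 km
Seismometer 1, Seismometer 2, Seismometer 3 are mutually consistent (residuals ≈ 0); Seismometer 4 is off by 44.0 km.

Seismometer 4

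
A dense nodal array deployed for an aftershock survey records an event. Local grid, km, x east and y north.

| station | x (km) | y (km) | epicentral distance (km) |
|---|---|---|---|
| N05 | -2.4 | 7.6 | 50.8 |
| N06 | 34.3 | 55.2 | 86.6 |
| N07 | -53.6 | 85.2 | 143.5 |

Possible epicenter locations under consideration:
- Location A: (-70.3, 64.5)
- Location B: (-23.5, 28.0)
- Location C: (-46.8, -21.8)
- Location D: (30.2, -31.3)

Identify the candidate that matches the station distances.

Location D

For each candidate, compare |candidate − station| to the reported distance:
Location A: residuals N05 37.8, N06 18.4, N07 116.9 → max 116.9 km
Location B: residuals N05 21.5, N06 22.7, N07 78.9 → max 78.9 km
Location C: residuals N05 2.5, N06 25.2, N07 36.3 → max 36.3 km
Location D: residuals N05 0.0, N06 0.0, N07 0.0 → max 0.0 km
Only Location D has all residuals ≈ 0.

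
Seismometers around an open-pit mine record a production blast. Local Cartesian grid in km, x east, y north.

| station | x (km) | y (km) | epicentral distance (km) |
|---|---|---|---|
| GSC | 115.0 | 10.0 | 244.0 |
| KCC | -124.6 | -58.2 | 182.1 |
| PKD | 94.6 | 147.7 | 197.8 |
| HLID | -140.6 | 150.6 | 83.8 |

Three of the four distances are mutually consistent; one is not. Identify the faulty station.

Solve using three stations at a time. Using GSC, KCC, PKD (subtract circle equations pairwise → linear system) gives (x, y) ≈ (-101.5, 122.4).
Distances from that point to each station vs reported:
  GSC: calculated 244.0 vs reported 244.0 → residual 0.0 km
  KCC: calculated 182.1 vs reported 182.1 → residual 0.0 km
  PKD: calculated 197.8 vs reported 197.8 → residual 0.0 km
  HLID: calculated 48.2 vs reported 83.8 → residual 35.6 km
GSC, KCC, PKD are mutually consistent (residuals ≈ 0); HLID is off by 35.6 km.

HLID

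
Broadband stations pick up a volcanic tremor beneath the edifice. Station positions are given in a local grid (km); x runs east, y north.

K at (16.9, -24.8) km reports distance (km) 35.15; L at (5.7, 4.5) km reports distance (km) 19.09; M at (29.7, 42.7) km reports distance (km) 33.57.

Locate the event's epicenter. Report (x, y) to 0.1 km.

x ≈ 24.1 km, y ≈ 9.6 km

Circle about each station: (x − 16.9)² + (y + 24.8)² = 35.15²; (x − 5.7)² + (y − 4.5)² = 19.09²; (x − 29.7)² + (y − 42.7)² = 33.57².
Subtracting pairs of circle equations eliminates x²+y² and gives linear equations (the radical axes):
-22.4 x + 58.6 y = 23.18
25.6 x + 135.0 y = 1913.31
Solving the 2×2 system: x ≈ 24.1, y ≈ 9.6 km.
Check against K (with the unrounded x, y): √((x − 16.9)²+(y + 24.8)²) = 35.15 ≈ 35.15 km. ✓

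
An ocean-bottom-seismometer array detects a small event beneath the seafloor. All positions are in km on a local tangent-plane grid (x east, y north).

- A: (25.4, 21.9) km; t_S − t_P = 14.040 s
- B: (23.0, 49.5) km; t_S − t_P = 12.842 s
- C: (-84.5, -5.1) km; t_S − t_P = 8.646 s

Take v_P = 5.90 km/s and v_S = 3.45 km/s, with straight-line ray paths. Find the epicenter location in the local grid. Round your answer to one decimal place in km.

x ≈ -82.3 km, y ≈ 66.7 km

Distance from S−P lag: d = Δt · v_P v_S / (v_P − v_S) = Δt · (5.90·3.45)/(5.90−3.45) ≈ 8.3082·Δt.
So d_A = 116.65, d_B = 106.69, d_C = 71.83 km.
Circle about each station: (x − 25.4)² + (y − 21.9)² = 116.65²; (x − 23.0)² + (y − 49.5)² = 106.69²; (x + 84.5)² + (y + 5.1)² = 71.83².
Subtracting the A equation from the B and C equations removes the quadratic terms:
-4.8 x + 55.2 y = 4078.95
-219.8 x − 54.0 y = 14489.16
Solving the 2×2 system: x ≈ -82.3, y ≈ 66.7 km.
Check against A (with the unrounded x, y): √((x − 25.4)²+(y − 21.9)²) = 116.67 ≈ 116.65 km. ✓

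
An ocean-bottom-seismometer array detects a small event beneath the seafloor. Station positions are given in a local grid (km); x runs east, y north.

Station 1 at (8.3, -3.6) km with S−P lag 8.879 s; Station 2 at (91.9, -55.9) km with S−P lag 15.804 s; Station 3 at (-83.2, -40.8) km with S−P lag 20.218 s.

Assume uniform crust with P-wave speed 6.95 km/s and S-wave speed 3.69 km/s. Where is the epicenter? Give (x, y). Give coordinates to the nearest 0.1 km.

x ≈ 41.6 km, y ≈ 57.8 km

Distance from S−P lag: d = Δt · v_P v_S / (v_P − v_S) = Δt · (6.95·3.69)/(6.95−3.69) ≈ 7.8667·Δt.
So d_Station 1 = 69.85, d_Station 2 = 124.33, d_Station 3 = 159.05 km.
Circle about each station: (x − 8.3)² + (y + 3.6)² = 69.85²; (x − 91.9)² + (y + 55.9)² = 124.33²; (x + 83.2)² + (y + 40.8)² = 159.05².
Subtracting the Station 1 equation from the Station 2 and Station 3 equations removes the quadratic terms:
167.2 x − 104.6 y = 909.64
-183.0 x − 74.4 y = -11912.85
Solving the 2×2 system: x ≈ 41.6, y ≈ 57.8 km.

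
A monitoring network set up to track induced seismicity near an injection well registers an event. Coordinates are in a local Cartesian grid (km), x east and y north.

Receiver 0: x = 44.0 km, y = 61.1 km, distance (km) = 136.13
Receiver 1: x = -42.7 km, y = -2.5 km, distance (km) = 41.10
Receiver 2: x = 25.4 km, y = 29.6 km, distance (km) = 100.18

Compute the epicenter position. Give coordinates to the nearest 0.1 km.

x ≈ -43.0 km, y ≈ -43.6 km

Circle about each station: (x − 44.0)² + (y − 61.1)² = 136.13²; (x + 42.7)² + (y + 2.5)² = 41.10²; (x − 25.4)² + (y − 29.6)² = 100.18².
Subtracting pairs of circle equations eliminates x²+y² and gives linear equations (the radical axes):
-173.4 x − 127.2 y = 13002.50
-37.2 x − 63.0 y = 4347.45
Solving the 2×2 system: x ≈ -43.0, y ≈ -43.6 km.
Check against Receiver 0 (with the unrounded x, y): √((x − 44.0)²+(y − 61.1)²) = 136.14 ≈ 136.13 km. ✓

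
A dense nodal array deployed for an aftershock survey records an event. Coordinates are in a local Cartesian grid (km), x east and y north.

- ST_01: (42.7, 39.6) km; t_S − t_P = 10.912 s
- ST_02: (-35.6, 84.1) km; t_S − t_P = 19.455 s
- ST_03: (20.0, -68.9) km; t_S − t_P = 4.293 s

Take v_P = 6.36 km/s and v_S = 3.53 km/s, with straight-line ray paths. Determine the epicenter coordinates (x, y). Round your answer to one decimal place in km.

x ≈ 46.0 km, y ≈ -46.9 km

Distance from S−P lag: d = Δt · v_P v_S / (v_P − v_S) = Δt · (6.36·3.53)/(6.36−3.53) ≈ 7.9331·Δt.
So d_ST_01 = 86.57, d_ST_02 = 154.34, d_ST_03 = 34.06 km.
Circle about each station: (x − 42.7)² + (y − 39.6)² = 86.57²; (x + 35.6)² + (y − 84.1)² = 154.34²; (x − 20.0)² + (y + 68.9)² = 34.06².
Subtracting the ST_01 equation from the ST_02 and ST_03 equations removes the quadratic terms:
-156.6 x + 89.0 y = -11377.75
-45.4 x − 217.0 y = 8090.04
Solving the 2×2 system: x ≈ 46.0, y ≈ -46.9 km.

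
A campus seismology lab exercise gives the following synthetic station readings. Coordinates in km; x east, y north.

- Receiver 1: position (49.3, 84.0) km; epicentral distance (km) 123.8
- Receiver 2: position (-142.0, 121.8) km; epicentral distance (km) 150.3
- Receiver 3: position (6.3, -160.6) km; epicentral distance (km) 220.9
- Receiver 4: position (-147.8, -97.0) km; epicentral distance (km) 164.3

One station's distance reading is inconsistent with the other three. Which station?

Solve using three stations at a time. Using Receiver 1, Receiver 3, Receiver 4 (subtract circle equations pairwise → linear system) gives (x, y) ≈ (-68.9, 47.1).
Distances from that point to each station vs reported:
  Receiver 1: calculated 123.8 vs reported 123.8 → residual 0.0 km
  Receiver 2: calculated 104.5 vs reported 150.3 → residual 45.8 km
  Receiver 3: calculated 220.9 vs reported 220.9 → residual 0.0 km
  Receiver 4: calculated 164.3 vs reported 164.3 → residual 0.0 km
Receiver 1, Receiver 3, Receiver 4 are mutually consistent (residuals ≈ 0); Receiver 2 is off by 45.8 km.

Receiver 2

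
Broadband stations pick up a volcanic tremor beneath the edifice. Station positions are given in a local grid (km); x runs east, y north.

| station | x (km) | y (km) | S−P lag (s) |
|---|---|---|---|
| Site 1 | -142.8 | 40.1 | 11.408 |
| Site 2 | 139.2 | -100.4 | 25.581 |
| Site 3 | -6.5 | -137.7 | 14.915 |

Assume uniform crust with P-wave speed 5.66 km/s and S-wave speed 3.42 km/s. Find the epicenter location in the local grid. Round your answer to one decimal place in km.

(-68.5, -24.7)

Distance from S−P lag: d = Δt · v_P v_S / (v_P − v_S) = Δt · (5.66·3.42)/(5.66−3.42) ≈ 8.6416·Δt.
So d_Site 1 = 98.58, d_Site 2 = 221.06, d_Site 3 = 128.89 km.
Circle about each station: (x + 142.8)² + (y − 40.1)² = 98.58²; (x − 139.2)² + (y + 100.4)² = 221.06²; (x + 6.5)² + (y + 137.7)² = 128.89².
Subtracting pairs of circle equations eliminates x²+y² and gives linear equations (the radical axes):
564.0 x − 281.0 y = -31692.56
272.6 x − 355.6 y = -9890.93
Solving the 2×2 system: x ≈ -68.5, y ≈ -24.7 km.
Check against Site 1 (with the unrounded x, y): √((x + 142.8)²+(y − 40.1)²) = 98.59 ≈ 98.58 km. ✓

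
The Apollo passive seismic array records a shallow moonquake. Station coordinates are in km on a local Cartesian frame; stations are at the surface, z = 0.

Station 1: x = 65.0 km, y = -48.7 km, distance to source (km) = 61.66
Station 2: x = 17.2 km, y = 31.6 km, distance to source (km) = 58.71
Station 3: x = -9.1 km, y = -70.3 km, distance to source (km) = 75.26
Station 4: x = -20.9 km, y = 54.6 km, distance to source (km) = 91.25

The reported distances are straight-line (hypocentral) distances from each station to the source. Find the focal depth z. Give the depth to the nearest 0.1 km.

z ≈ 34.9 km

Each station gives a sphere (x−x_i)² + (y−y_i)² + z² = d_i² (stations at z=0).
Subtracting the Station 1 sphere from Station 2 and Station 3: z² cancels, leaving linear equations in x and y:
-95.6 x + 160.6 y = -4947.20
-148.2 x − 43.2 y = -3433.90
Solving: x ≈ 27.396, y ≈ -14.496 km (keep extra digits for the depth step; rounded: 27.4, -14.5).
Then from the Station 1 sphere: z² = 61.66² − (x − 65.0)² − (y + 48.7)² with x = 27.396, y = -14.496, so z ≈ 34.900 ≈ 34.9 km.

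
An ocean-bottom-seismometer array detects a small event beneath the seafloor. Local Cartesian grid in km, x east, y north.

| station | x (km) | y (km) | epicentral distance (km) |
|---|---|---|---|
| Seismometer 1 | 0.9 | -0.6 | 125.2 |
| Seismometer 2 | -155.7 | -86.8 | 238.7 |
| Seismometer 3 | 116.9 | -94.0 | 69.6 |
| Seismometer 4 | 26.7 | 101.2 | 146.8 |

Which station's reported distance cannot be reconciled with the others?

Solve using three stations at a time. Using Seismometer 2, Seismometer 3, Seismometer 4 (subtract circle equations pairwise → linear system) gives (x, y) ≈ (77.6, -36.5).
Distances from that point to each station vs reported:
  Seismometer 1: calculated 84.7 vs reported 125.2 → residual 40.5 km
  Seismometer 2: calculated 238.7 vs reported 238.7 → residual 0.0 km
  Seismometer 3: calculated 69.6 vs reported 69.6 → residual 0.0 km
  Seismometer 4: calculated 146.8 vs reported 146.8 → residual 0.0 km
Seismometer 2, Seismometer 3, Seismometer 4 are mutually consistent (residuals ≈ 0); Seismometer 1 is off by 40.5 km.

Seismometer 1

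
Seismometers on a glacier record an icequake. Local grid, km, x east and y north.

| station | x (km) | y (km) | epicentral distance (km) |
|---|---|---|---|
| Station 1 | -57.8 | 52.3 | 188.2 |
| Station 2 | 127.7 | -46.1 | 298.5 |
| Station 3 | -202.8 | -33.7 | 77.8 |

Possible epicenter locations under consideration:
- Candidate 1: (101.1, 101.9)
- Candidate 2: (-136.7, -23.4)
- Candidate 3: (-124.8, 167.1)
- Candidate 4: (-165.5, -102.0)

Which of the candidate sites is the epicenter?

For each candidate, compare |candidate − station| to the reported distance:
Candidate 1: residuals Station 1 21.7, Station 2 148.1, Station 3 255.0 → max 255.0 km
Candidate 2: residuals Station 1 78.9, Station 2 33.1, Station 3 10.9 → max 78.9 km
Candidate 3: residuals Station 1 55.3, Station 2 32.0, Station 3 137.6 → max 137.6 km
Candidate 4: residuals Station 1 0.0, Station 2 0.0, Station 3 0.0 → max 0.0 km
Only Candidate 4 has all residuals ≈ 0.

Candidate 4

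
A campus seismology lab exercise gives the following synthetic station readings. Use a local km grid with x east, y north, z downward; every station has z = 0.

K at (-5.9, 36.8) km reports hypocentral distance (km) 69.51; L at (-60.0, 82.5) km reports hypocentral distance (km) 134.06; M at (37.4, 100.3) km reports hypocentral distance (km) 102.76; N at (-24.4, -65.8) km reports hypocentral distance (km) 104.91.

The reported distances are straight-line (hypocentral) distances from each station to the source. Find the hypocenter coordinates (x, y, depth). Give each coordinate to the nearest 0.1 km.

(42.5, 5.2, 38.6)

Each station gives a sphere (x−x_i)² + (y−y_i)² + z² = d_i² (stations at z=0).
Subtracting the K sphere from L and M: z² cancels, leaving linear equations in x and y:
-108.2 x + 91.4 y = -4123.24
86.6 x + 127.0 y = 4341.82
Solving: x ≈ 42.504, y ≈ 5.205 km (keep extra digits for the depth step; rounded: 42.5, 5.2).
Then from the K sphere: z² = 69.51² − (x + 5.9)² − (y − 36.8)² with x = 42.504, y = 5.205, so z ≈ 38.606 ≈ 38.6 km.
Check against N (with the unrounded solution): distance 104.92 ≈ 104.91 km. ✓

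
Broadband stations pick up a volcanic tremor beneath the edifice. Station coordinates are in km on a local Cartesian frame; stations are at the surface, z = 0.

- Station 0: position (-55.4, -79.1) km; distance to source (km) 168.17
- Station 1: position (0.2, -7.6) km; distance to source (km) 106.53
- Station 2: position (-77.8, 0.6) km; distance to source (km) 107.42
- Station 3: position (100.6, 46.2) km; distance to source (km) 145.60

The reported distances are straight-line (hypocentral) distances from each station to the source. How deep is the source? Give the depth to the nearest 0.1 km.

Each station gives a sphere (x−x_i)² + (y−y_i)² + z² = d_i² (stations at z=0).
Subtracting the Station 0 sphere from Station 1 and Station 2: z² cancels, leaving linear equations in x and y:
111.2 x + 143.0 y = 7664.34
-44.8 x + 159.4 y = 13469.32
Solving: x ≈ -29.191, y ≈ 76.296 km (keep extra digits for the depth step; rounded: -29.2, 76.3).
Then from the Station 0 sphere: z² = 168.17² − (x + 55.4)² − (y + 79.1)² with x = -29.191, y = 76.296, so z ≈ 58.705 ≈ 58.7 km.
Check against Station 3 (with the unrounded solution): distance 145.59 ≈ 145.60 km. ✓

z ≈ 58.7 km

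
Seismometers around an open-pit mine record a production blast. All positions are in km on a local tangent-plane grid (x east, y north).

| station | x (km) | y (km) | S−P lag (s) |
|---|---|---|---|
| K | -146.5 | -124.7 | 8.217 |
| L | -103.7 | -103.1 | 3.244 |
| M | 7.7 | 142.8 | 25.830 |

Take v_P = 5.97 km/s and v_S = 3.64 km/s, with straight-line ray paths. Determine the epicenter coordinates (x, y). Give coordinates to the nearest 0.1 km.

(-84.4, -79.8)

Distance from S−P lag: d = Δt · v_P v_S / (v_P − v_S) = Δt · (5.97·3.64)/(5.97−3.64) ≈ 9.3265·Δt.
So d_K = 76.64, d_L = 30.26, d_M = 240.90 km.
Circle about each station: (x + 146.5)² + (y + 124.7)² = 76.64²; (x + 103.7)² + (y + 103.1)² = 30.26²; (x − 7.7)² + (y − 142.8)² = 240.90².
Subtracting the K equation from the L and M equations removes the quadratic terms:
85.6 x + 43.2 y = -10671.02
308.4 x + 535.0 y = -68720.33
Solving the 2×2 system: x ≈ -84.4, y ≈ -79.8 km.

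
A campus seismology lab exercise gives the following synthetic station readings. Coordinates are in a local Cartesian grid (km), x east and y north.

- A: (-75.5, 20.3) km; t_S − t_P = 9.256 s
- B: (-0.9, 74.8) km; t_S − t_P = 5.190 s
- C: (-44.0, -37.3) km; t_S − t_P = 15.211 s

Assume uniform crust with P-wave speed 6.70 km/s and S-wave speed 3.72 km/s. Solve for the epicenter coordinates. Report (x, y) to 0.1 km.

Distance from S−P lag: d = Δt · v_P v_S / (v_P − v_S) = Δt · (6.70·3.72)/(6.70−3.72) ≈ 8.3638·Δt.
So d_A = 77.41, d_B = 43.41, d_C = 127.22 km.
Circle about each station: (x + 75.5)² + (y − 20.3)² = 77.41²; (x + 0.9)² + (y − 74.8)² = 43.41²; (x + 44.0)² + (y + 37.3)² = 127.22².
Subtracting the A equation from the B and C equations removes the quadratic terms:
149.2 x + 109.0 y = 3591.39
63.0 x − 115.2 y = -12977.67
Solving the 2×2 system: x ≈ -41.6, y ≈ 89.9 km.

(-41.6, 89.9)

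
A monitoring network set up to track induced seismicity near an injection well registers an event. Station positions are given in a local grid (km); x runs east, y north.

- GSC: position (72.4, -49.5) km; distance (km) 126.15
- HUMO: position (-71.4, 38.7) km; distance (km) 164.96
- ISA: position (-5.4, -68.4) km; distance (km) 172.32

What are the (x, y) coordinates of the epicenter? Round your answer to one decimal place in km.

Circle about each station: (x − 72.4)² + (y + 49.5)² = 126.15²; (x + 71.4)² + (y − 38.7)² = 164.96²; (x + 5.4)² + (y + 68.4)² = 172.32².
Subtracting pairs of circle equations eliminates x²+y² and gives linear equations (the radical axes):
-287.6 x + 176.4 y = -12394.34
-155.6 x − 37.8 y = -16764.65
Solving the 2×2 system: x ≈ 89.4, y ≈ 75.5 km.

x ≈ 89.4 km, y ≈ 75.5 km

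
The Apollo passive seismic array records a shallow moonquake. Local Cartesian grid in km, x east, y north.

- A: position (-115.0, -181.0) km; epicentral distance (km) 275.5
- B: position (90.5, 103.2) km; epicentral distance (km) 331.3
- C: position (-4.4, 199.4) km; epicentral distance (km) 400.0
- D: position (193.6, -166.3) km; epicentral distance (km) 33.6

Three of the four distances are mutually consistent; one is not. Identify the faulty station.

Solve using three stations at a time. Using A, C, D (subtract circle equations pairwise → linear system) gives (x, y) ≈ (160.0, -165.2).
Distances from that point to each station vs reported:
  A: calculated 275.5 vs reported 275.5 → residual 0.0 km
  B: calculated 277.3 vs reported 331.3 → residual 54.0 km
  C: calculated 400.0 vs reported 400.0 → residual 0.0 km
  D: calculated 33.6 vs reported 33.6 → residual 0.0 km
A, C, D are mutually consistent (residuals ≈ 0); B is off by 54.0 km.

B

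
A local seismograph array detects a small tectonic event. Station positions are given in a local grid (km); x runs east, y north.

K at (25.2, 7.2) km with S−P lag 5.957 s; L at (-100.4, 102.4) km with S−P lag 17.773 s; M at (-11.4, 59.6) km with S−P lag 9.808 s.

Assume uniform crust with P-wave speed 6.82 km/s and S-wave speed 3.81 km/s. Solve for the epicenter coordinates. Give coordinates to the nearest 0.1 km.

(-14.9, -25.0)

Distance from S−P lag: d = Δt · v_P v_S / (v_P − v_S) = Δt · (6.82·3.81)/(6.82−3.81) ≈ 8.6326·Δt.
So d_K = 51.42, d_L = 153.43, d_M = 84.67 km.
Circle about each station: (x − 25.2)² + (y − 7.2)² = 51.42²; (x + 100.4)² + (y − 102.4)² = 153.43²; (x + 11.4)² + (y − 59.6)² = 84.67².
Subtracting pairs of circle equations eliminates x²+y² and gives linear equations (the radical axes):
-251.2 x + 190.4 y = -1017.71
-73.2 x + 104.8 y = -1529.75
Solving the 2×2 system: x ≈ -14.9, y ≈ -25.0 km.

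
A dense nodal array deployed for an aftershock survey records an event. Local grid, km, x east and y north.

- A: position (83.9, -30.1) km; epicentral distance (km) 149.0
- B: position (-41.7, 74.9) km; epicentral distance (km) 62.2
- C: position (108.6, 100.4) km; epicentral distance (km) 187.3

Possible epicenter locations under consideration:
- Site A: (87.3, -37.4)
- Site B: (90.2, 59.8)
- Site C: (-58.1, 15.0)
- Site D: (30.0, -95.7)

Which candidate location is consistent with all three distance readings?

Site C

For each candidate, compare |candidate − station| to the reported distance:
Site A: residuals A 140.9, B 108.8, C 47.9 → max 140.9 km
Site B: residuals A 58.9, B 70.6, C 142.7 → max 142.7 km
Site C: residuals A 0.0, B 0.1, C 0.0 → max 0.1 km
Site D: residuals A 64.1, B 122.9, C 24.0 → max 122.9 km
Only Site C has all residuals ≈ 0.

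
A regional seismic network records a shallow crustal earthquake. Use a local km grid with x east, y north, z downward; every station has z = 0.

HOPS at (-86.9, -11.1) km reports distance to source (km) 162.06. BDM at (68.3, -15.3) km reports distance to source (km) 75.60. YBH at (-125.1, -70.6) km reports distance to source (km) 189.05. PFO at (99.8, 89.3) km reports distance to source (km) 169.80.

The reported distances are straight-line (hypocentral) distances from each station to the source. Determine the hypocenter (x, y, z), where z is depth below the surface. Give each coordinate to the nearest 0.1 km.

Each station gives a sphere (x−x_i)² + (y−y_i)² + z² = d_i² (stations at z=0).
Subtracting the HOPS sphere from BDM and YBH: z² cancels, leaving linear equations in x and y:
310.4 x − 8.4 y = 17772.24
-76.4 x − 119.0 y = 3483.09
Solving: x ≈ 55.500, y ≈ -64.901 km (keep extra digits for the depth step; rounded: 55.5, -64.9).
Then from the HOPS sphere: z² = 162.06² − (x + 86.9)² − (y + 11.1)² with x = 55.500, y = -64.901, so z ≈ 55.598 ≈ 55.6 km.

x ≈ 55.5 km, y ≈ -64.9 km, depth ≈ 55.6 km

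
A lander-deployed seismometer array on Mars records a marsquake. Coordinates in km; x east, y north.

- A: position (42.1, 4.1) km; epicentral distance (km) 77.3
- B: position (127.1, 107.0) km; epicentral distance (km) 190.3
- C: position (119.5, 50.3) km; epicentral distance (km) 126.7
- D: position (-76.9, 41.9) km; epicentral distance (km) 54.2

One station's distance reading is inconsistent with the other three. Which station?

C

Solve using three stations at a time. Using A, B, D (subtract circle equations pairwise → linear system) gives (x, y) ≈ (-35.1, 7.5).
Distances from that point to each station vs reported:
  A: calculated 77.3 vs reported 77.3 → residual 0.0 km
  B: calculated 190.3 vs reported 190.3 → residual 0.0 km
  C: calculated 160.4 vs reported 126.7 → residual 33.7 km
  D: calculated 54.2 vs reported 54.2 → residual 0.0 km
A, B, D are mutually consistent (residuals ≈ 0); C is off by 33.7 km.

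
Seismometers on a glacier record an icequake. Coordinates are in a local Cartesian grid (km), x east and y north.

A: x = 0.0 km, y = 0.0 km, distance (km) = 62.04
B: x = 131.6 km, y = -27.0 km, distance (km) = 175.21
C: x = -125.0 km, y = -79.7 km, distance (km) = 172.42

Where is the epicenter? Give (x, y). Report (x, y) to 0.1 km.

Circle about each station: x² + y² = 62.04²; (x − 131.6)² + (y + 27.0)² = 175.21²; (x + 125.0)² + (y + 79.7)² = 172.42².
Subtracting the A equation from the B and C equations removes the quadratic terms:
263.2 x − 54.0 y = -8802.02
-250.0 x − 159.4 y = -3902.60
Solving the 2×2 system: x ≈ -21.5, y ≈ 58.2 km.

(-21.5, 58.2)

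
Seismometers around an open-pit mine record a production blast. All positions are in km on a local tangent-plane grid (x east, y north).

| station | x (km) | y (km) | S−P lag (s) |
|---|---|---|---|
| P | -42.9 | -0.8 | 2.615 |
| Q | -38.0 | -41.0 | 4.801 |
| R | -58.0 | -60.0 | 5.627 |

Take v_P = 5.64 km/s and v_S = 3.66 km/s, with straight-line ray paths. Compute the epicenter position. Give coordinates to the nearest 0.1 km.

x ≈ -70.1 km, y ≈ -2.6 km

Distance from S−P lag: d = Δt · v_P v_S / (v_P − v_S) = Δt · (5.64·3.66)/(5.64−3.66) ≈ 10.4255·Δt.
So d_P = 27.26, d_Q = 50.05, d_R = 58.66 km.
Circle about each station: (x + 42.9)² + (y + 0.8)² = 27.26²; (x + 38.0)² + (y + 41.0)² = 50.05²; (x + 58.0)² + (y + 60.0)² = 58.66².
Subtracting the P equation from the Q and R equations removes the quadratic terms:
9.8 x − 80.4 y = -477.94
-30.2 x − 118.4 y = 2425.06
Solving the 2×2 system: x ≈ -70.1, y ≈ -2.6 km.
Check against P (with the unrounded x, y): √((x + 42.9)²+(y + 0.8)²) = 27.26 ≈ 27.26 km. ✓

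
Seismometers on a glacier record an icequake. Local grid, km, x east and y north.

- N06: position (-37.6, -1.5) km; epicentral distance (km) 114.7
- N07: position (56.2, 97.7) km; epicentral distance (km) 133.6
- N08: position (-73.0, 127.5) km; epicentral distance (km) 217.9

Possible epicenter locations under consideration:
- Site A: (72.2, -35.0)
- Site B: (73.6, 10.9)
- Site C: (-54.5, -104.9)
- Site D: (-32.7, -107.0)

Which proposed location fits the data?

For each candidate, compare |candidate − station| to the reported distance:
Site A: residuals N06 0.1, N07 0.1, N08 0.0 → max 0.1 km
Site B: residuals N06 2.8, N07 45.1, N08 30.6 → max 45.1 km
Site C: residuals N06 9.9, N07 97.3, N08 15.2 → max 97.3 km
Site D: residuals N06 9.1, N07 89.6, N08 20.0 → max 89.6 km
Only Site A has all residuals ≈ 0.

Site A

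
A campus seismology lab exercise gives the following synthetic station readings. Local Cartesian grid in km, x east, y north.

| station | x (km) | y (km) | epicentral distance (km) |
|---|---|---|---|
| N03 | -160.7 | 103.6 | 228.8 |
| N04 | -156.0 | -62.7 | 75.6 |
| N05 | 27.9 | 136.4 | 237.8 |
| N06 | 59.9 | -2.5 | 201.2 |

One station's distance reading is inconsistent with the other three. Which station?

Solve using three stations at a time. Using N03, N04, N06 (subtract circle equations pairwise → linear system) gives (x, y) ≈ (-104.7, -118.2).
Distances from that point to each station vs reported:
  N03: calculated 228.8 vs reported 228.8 → residual 0.0 km
  N04: calculated 75.6 vs reported 75.6 → residual 0.0 km
  N05: calculated 287.1 vs reported 237.8 → residual 49.3 km
  N06: calculated 201.2 vs reported 201.2 → residual 0.0 km
N03, N04, N06 are mutually consistent (residuals ≈ 0); N05 is off by 49.3 km.

N05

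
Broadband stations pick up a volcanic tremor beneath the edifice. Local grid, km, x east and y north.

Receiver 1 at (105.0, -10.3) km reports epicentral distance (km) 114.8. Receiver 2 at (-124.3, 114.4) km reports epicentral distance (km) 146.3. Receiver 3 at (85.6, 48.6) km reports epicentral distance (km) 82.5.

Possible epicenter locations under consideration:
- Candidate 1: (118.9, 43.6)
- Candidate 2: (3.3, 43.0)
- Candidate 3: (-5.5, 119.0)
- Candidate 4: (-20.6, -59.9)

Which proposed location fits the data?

Candidate 2

For each candidate, compare |candidate − station| to the reported distance:
Candidate 1: residuals Receiver 1 59.1, Receiver 2 107.0, Receiver 3 48.8 → max 107.0 km
Candidate 2: residuals Receiver 1 0.0, Receiver 2 0.1, Receiver 3 0.0 → max 0.1 km
Candidate 3: residuals Receiver 1 55.3, Receiver 2 27.4, Receiver 3 32.6 → max 55.3 km
Candidate 4: residuals Receiver 1 20.2, Receiver 2 56.5, Receiver 3 69.3 → max 69.3 km
Only Candidate 2 has all residuals ≈ 0.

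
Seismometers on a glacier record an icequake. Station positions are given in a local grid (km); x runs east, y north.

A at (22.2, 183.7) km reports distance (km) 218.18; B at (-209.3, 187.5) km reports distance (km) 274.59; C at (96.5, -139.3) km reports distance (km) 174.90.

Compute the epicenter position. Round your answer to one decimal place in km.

-37.0 km east, -26.3 km north

Circle about each station: (x − 22.2)² + (y − 183.7)² = 218.18²; (x + 209.3)² + (y − 187.5)² = 274.59²; (x − 96.5)² + (y + 139.3)² = 174.90².
Subtracting the A equation from the B and C equations removes the quadratic terms:
-463.0 x + 7.6 y = 16927.05
148.6 x − 646.0 y = 11490.71
Solving the 2×2 system: x ≈ -37.0, y ≈ -26.3 km.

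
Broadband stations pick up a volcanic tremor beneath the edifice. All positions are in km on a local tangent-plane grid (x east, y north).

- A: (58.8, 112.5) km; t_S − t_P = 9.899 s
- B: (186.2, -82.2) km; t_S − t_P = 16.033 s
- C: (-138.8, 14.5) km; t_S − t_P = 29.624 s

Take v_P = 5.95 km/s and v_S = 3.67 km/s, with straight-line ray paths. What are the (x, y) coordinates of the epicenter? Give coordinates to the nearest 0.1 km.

(140.5, 64.4)

Distance from S−P lag: d = Δt · v_P v_S / (v_P − v_S) = Δt · (5.95·3.67)/(5.95−3.67) ≈ 9.5774·Δt.
So d_A = 94.81, d_B = 153.55, d_C = 283.72 km.
Circle about each station: (x − 58.8)² + (y − 112.5)² = 94.81²; (x − 186.2)² + (y + 82.2)² = 153.55²; (x + 138.8)² + (y − 14.5)² = 283.72².
Subtracting the A equation from the B and C equations removes the quadratic terms:
254.8 x − 389.4 y = 10724.92
-395.2 x − 196.0 y = -68146.10
Solving the 2×2 system: x ≈ 140.5, y ≈ 64.4 km.
Check against A (with the unrounded x, y): √((x − 58.8)²+(y − 112.5)²) = 94.81 ≈ 94.81 km. ✓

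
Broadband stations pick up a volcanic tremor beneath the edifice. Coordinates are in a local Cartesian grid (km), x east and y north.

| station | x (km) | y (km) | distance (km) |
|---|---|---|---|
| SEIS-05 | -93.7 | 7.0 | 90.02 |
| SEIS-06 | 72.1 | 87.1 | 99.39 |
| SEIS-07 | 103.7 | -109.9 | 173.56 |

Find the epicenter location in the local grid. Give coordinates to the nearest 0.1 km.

Circle about each station: (x + 93.7)² + (y − 7.0)² = 90.02²; (x − 72.1)² + (y − 87.1)² = 99.39²; (x − 103.7)² + (y + 109.9)² = 173.56².
Subtracting pairs of circle equations eliminates x²+y² and gives linear equations (the radical axes):
331.6 x + 160.2 y = 2181.36
394.8 x − 233.8 y = -8016.46
Solving the 2×2 system: x ≈ -5.5, y ≈ 25.0 km.

x ≈ -5.5 km, y ≈ 25.0 km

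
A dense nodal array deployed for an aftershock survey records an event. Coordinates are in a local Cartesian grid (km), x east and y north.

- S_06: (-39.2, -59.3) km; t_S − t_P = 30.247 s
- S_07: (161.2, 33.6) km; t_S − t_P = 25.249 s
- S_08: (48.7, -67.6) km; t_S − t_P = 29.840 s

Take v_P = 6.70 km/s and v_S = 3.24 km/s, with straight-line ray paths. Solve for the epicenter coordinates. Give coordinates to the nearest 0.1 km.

(27.4, 118.4)

Distance from S−P lag: d = Δt · v_P v_S / (v_P − v_S) = Δt · (6.70·3.24)/(6.70−3.24) ≈ 6.2740·Δt.
So d_S_06 = 189.77, d_S_07 = 158.41, d_S_08 = 187.22 km.
Circle about each station: (x + 39.2)² + (y + 59.3)² = 189.77²; (x − 161.2)² + (y − 33.6)² = 158.41²; (x − 48.7)² + (y + 67.6)² = 187.22².
Subtracting pairs of circle equations eliminates x²+y² and gives linear equations (the radical axes):
400.8 x + 185.8 y = 32980.19
175.8 x − 16.6 y = 2849.64
Solving the 2×2 system: x ≈ 27.4, y ≈ 118.4 km.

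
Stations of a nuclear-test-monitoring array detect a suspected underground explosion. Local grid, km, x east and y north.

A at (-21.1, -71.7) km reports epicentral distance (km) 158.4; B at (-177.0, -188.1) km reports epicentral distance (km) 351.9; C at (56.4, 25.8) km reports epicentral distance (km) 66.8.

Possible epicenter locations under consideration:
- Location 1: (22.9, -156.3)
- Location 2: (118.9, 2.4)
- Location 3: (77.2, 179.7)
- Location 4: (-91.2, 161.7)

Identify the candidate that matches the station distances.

For each candidate, compare |candidate − station| to the reported distance:
Location 1: residuals A 63.0, B 149.5, C 118.4 → max 149.5 km
Location 2: residuals A 0.0, B 0.0, C 0.1 → max 0.1 km
Location 3: residuals A 111.5, B 95.2, C 88.5 → max 111.5 km
Location 4: residuals A 85.3, B 8.3, C 133.8 → max 133.8 km
Only Location 2 has all residuals ≈ 0.

Location 2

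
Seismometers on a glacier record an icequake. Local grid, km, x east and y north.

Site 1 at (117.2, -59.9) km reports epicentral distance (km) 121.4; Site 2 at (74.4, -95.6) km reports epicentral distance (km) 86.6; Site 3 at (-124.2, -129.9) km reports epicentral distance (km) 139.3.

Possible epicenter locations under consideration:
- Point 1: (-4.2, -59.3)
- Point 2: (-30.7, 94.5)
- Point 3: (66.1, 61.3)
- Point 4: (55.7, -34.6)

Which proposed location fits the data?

Point 1

For each candidate, compare |candidate − station| to the reported distance:
Point 1: residuals Site 1 0.0, Site 2 0.0, Site 3 0.1 → max 0.1 km
Point 2: residuals Site 1 92.4, Site 2 130.6, Site 3 103.8 → max 130.6 km
Point 3: residuals Site 1 10.1, Site 2 70.5, Site 3 130.5 → max 130.5 km
Point 4: residuals Site 1 54.9, Site 2 22.8, Site 3 64.3 → max 64.3 km
Only Point 1 has all residuals ≈ 0.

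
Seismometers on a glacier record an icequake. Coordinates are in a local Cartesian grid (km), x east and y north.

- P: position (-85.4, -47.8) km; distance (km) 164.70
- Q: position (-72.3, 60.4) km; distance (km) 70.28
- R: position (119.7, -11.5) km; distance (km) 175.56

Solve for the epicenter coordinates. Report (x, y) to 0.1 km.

Circle about each station: (x + 85.4)² + (y + 47.8)² = 164.70²; (x + 72.3)² + (y − 60.4)² = 70.28²; (x − 119.7)² + (y + 11.5)² = 175.56².
Subtracting the P equation from the Q and R equations removes the quadratic terms:
26.2 x + 216.4 y = 21484.26
410.2 x + 72.6 y = 1187.12
Solving the 2×2 system: x ≈ -15.0, y ≈ 101.1 km.
Check against P (with the unrounded x, y): √((x + 85.4)²+(y + 47.8)²) = 164.70 ≈ 164.70 km. ✓

(-15.0, 101.1)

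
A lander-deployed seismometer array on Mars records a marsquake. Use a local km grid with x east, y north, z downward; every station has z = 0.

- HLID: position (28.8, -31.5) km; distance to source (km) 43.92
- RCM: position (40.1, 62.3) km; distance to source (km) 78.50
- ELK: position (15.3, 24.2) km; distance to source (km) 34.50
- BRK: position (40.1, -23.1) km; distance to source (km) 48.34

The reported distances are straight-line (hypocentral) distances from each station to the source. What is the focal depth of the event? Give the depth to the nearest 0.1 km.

z ≈ 13.0 km

Each station gives a sphere (x−x_i)² + (y−y_i)² + z² = d_i² (stations at z=0).
Subtracting the HLID sphere from RCM and ELK: z² cancels, leaving linear equations in x and y:
22.6 x + 187.6 y = -565.67
-27.0 x + 111.4 y = -263.24
Solving: x ≈ -1.798, y ≈ -2.799 km (keep extra digits for the depth step; rounded: -1.8, -2.8).
Then from the HLID sphere: z² = 43.92² − (x − 28.8)² − (y + 31.5)² with x = -1.798, y = -2.799, so z ≈ 12.999 ≈ 13.0 km.
Check against BRK (with the unrounded solution): distance 48.34 ≈ 48.34 km. ✓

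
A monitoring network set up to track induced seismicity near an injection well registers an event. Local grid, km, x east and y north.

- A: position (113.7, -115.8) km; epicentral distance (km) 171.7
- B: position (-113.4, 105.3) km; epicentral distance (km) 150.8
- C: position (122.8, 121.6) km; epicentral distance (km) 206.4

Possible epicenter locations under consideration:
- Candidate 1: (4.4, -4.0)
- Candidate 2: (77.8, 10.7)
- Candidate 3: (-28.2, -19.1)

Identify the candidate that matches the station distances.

For each candidate, compare |candidate − station| to the reported distance:
Candidate 1: residuals A 15.3, B 9.9, C 33.8 → max 33.8 km
Candidate 2: residuals A 40.2, B 62.5, C 86.7 → max 86.7 km
Candidate 3: residuals A 0.0, B 0.0, C 0.0 → max 0.0 km
Only Candidate 3 has all residuals ≈ 0.

Candidate 3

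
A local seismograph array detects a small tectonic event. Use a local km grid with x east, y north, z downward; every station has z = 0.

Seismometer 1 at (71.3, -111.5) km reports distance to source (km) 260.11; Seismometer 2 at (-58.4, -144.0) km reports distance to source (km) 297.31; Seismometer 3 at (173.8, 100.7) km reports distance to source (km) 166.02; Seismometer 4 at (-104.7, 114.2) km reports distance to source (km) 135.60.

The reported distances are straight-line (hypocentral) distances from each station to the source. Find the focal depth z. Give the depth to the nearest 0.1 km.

depth ≈ 48.3 km

Each station gives a sphere (x−x_i)² + (y−y_i)² + z² = d_i² (stations at z=0).
Subtracting the Seismometer 1 sphere from Seismometer 2 and Seismometer 3: z² cancels, leaving linear equations in x and y:
-259.4 x − 65.0 y = -14105.40
205.0 x + 424.4 y = 62925.56
Solving: x ≈ 19.596, y ≈ 138.804 km (keep extra digits for the depth step; rounded: 19.6, 138.8).
Then from the Seismometer 1 sphere: z² = 260.11² − (x − 71.3)² − (y + 111.5)² with x = 19.596, y = 138.804, so z ≈ 48.289 ≈ 48.3 km.
Check against Seismometer 4 (with the unrounded solution): distance 135.60 ≈ 135.60 km. ✓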